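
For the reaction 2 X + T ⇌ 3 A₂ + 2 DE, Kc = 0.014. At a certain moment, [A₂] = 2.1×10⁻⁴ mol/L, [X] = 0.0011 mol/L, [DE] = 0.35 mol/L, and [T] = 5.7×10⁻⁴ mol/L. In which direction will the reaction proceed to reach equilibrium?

Qc = [A₂]³·[DE]² / ([X]²·[T]) = (2.1×10⁻⁴)³·(0.35)² / ((0.0011)²·(5.7×10⁻⁴)) = 0.0016
Qc = 0.0016 < Kc = 0.014, so the forward reaction proceeds.

forward (toward products)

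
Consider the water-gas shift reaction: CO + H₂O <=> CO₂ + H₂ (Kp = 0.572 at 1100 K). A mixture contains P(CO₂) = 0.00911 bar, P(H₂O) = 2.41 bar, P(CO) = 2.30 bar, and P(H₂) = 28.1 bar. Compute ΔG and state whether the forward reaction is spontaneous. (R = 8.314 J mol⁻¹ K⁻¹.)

Qp = P(CO₂)·P(H₂) / (P(CO)·P(H₂O)) = (0.00911)·(28.1) / ((2.30)·(2.41)) = 0.0462
ΔG = RT ln(Qp/Kp) = (8.314 J mol⁻¹ K⁻¹)(1100 K) × ln(0.0462/0.572)
   = (9.145 kJ/mol)(-2.516) = -23.0 kJ/mol
ΔG < 0, so the forward reaction is spontaneous (proceeds forward).

ΔG = -23.0 kJ/mol; the forward reaction is spontaneous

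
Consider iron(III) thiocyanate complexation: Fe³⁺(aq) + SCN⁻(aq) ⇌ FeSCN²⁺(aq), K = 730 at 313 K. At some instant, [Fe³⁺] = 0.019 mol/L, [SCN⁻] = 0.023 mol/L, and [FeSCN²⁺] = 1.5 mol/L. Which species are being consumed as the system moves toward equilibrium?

Q = [FeSCN²⁺] / ([Fe³⁺]·[SCN⁻]) = (1.5) / ((0.019)·(0.023)) = 3400
Q = 3400 > K = 730: net reverse reaction.

FeSCN²⁺ (products)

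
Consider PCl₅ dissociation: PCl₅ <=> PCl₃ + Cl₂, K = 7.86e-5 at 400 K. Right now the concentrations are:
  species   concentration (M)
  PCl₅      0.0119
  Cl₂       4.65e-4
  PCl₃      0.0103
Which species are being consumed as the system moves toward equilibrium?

PCl₃, Cl₂ (products)

Q = [PCl₃]·[Cl₂] / [PCl₅] = (0.0103)·(4.65e-4) / (0.0119) = 4.02e-4
Q = 4.02e-4 > K = 7.86e-5: net reverse reaction.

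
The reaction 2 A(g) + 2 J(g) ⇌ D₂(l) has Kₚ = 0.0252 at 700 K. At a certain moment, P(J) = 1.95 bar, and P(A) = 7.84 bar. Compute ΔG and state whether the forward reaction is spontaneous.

ΔG = -10.3 kJ/mol; the forward reaction is spontaneous

(D₂ is a pure liquid — omitted from Qₚ.)
Qₚ = 1 / (P(A)²·P(J)²) = 1 / ((7.84)²·(1.95)²) = 0.00428
ΔG = RT ln(Qₚ/Kₚ) = (8.314 J mol⁻¹ K⁻¹)(700 K) × ln(0.00428/0.0252)
   = (5.820 kJ/mol)(-1.773) = -10.3 kJ/mol
ΔG < 0, so the forward reaction is spontaneous (proceeds forward).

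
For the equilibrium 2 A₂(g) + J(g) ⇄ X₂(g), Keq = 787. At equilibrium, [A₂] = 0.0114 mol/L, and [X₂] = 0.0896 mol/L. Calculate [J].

[J] = 0.876 mol/L

At equilibrium, Keq = [X₂] / ([A₂]²·[J]) = 787.
(0.0896) / ((0.0114)²·([J])) = 787
[J] = 0.876 mol/L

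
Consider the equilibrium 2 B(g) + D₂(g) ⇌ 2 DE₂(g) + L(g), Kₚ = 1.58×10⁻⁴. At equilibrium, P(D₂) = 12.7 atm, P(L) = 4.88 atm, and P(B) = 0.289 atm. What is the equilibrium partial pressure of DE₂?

P(DE₂) = 0.00586 atm

At equilibrium, Kₚ = P(DE₂)²·P(L) / (P(B)²·P(D₂)) = 1.58×10⁻⁴.
(P(DE₂))²·(4.88) / ((0.289)²·(12.7)) = 1.58×10⁻⁴
P(DE₂)² = 3.43×10⁻⁵ ⇒ P(DE₂) = 0.00586 atm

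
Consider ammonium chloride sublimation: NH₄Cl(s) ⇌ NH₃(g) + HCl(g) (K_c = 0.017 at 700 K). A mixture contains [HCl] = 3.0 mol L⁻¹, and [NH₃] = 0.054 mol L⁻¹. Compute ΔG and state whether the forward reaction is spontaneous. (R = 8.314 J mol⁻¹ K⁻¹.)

ΔG = 13.1 kJ/mol; the forward reaction is non-spontaneous

(NH₄Cl is a pure solid — omitted from Q_c.)
Q_c = [NH₃]·[HCl] = (0.054)·(3.0) = 0.162
ΔG = RT ln(Q_c/K_c) = (8.314 J mol⁻¹ K⁻¹)(700 K) × ln(0.162/0.017)
   = (5.820 kJ/mol)(2.254) = 13.1 kJ/mol
ΔG > 0, so the forward reaction is non-spontaneous (proceeds in reverse).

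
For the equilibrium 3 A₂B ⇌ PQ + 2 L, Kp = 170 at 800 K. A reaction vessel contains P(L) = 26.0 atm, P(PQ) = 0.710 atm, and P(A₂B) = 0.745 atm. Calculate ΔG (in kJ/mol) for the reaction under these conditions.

Qp = P(PQ)·P(L)² / P(A₂B)³ = (0.710)·(26.0)² / (0.745)³ = 1160
ΔG = RT ln(Qp/Kp) = (8.314 J mol⁻¹ K⁻¹)(800 K) × ln(1160/170)
   = (6.651 kJ/mol)(1.920) = 12.8 kJ/mol
ΔG > 0, so the forward reaction is non-spontaneous (proceeds in reverse).

ΔG = 12.8 kJ/mol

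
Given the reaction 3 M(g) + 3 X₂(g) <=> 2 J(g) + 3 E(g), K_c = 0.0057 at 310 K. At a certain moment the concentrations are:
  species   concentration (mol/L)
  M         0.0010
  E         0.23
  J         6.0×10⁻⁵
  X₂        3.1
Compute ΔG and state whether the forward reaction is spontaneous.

Q_c = [J]²·[E]³ / ([M]³·[X₂]³) = (6.0×10⁻⁵)²·(0.23)³ / ((0.0010)³·(3.1)³) = 0.00147
ΔG = RT ln(Q_c/K_c) = (8.314 J mol⁻¹ K⁻¹)(310 K) × ln(0.00147/0.0057)
   = (2.577 kJ/mol)(-1.355) = -3.49 kJ/mol
ΔG < 0, so the forward reaction is spontaneous (proceeds forward).

ΔG = -3.49 kJ/mol; the forward reaction is spontaneous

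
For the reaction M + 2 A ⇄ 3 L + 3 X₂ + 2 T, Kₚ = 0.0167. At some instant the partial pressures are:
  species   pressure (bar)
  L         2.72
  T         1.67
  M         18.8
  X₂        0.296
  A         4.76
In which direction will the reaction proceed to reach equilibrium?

Qₚ = P(L)³·P(X₂)³·P(T)² / (P(M)·P(A)²) = (2.72)³·(0.296)³·(1.67)² / ((18.8)·(4.76)²) = 0.00342
Qₚ = 0.00342 < Kₚ = 0.0167, so the forward reaction proceeds.

forward (toward products)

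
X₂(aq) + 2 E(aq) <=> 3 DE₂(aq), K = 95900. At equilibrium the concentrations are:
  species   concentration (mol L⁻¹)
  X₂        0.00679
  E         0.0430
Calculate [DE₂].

[DE₂] = 1.06 mol L⁻¹

At equilibrium, K = [DE₂]³ / ([X₂]·[E]²) = 95900.
([DE₂])³ / ((0.00679)·(0.0430)²) = 95900
[DE₂]³ = 1.20 ⇒ [DE₂] = 1.06 mol L⁻¹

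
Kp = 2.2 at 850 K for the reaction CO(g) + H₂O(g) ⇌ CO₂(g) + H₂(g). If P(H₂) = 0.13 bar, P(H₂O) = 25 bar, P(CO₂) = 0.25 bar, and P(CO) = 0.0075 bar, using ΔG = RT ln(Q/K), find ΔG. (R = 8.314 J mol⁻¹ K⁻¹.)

Qp = P(CO₂)·P(H₂) / (P(CO)·P(H₂O)) = (0.25)·(0.13) / ((0.0075)·(25)) = 0.173
ΔG = RT ln(Qp/Kp) = (8.314 J mol⁻¹ K⁻¹)(850 K) × ln(0.173/2.2)
   = (7.067 kJ/mol)(-2.543) = -18.0 kJ/mol
ΔG < 0, so the forward reaction is spontaneous (proceeds forward).

ΔG = -18.0 kJ/mol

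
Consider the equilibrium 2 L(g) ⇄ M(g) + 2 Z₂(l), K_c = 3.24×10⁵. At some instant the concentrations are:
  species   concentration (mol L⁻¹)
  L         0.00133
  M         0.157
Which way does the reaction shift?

(Z₂ is a pure liquid — omitted from Q_c.)
Q_c = [M] / [L]² = (0.157) / (0.00133)² = 88800
Q_c = 88800 < K_c = 3.24×10⁵, so the forward reaction proceeds.

forward (toward products)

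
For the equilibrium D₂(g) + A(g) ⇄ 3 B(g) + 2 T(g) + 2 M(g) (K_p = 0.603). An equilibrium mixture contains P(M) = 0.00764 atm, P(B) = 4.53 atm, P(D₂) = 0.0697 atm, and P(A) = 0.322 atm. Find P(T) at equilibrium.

At equilibrium, K_p = P(B)³·P(T)²·P(M)² / (P(D₂)·P(A)) = 0.603.
(4.53)³·(P(T))²·(0.00764)² / ((0.0697)·(0.322)) = 0.603
P(T)² = 2.49 ⇒ P(T) = 1.58 atm

P(T) = 1.58 atm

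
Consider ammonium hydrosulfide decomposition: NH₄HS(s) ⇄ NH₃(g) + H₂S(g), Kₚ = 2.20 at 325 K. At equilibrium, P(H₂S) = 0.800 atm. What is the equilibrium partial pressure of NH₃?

(NH₄HS is a pure solid — omitted from Kₚ.)
At equilibrium, Kₚ = P(NH₃)·P(H₂S) = 2.20.
(P(NH₃))·(0.800) = 2.20
P(NH₃) = 2.75 atm

P(NH₃) = 2.75 atm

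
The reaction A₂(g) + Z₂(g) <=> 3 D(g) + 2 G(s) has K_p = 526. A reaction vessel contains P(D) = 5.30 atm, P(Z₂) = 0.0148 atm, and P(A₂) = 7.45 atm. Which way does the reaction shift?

(G is a pure solid — omitted from Q_p.)
Q_p = P(D)³ / (P(A₂)·P(Z₂)) = (5.30)³ / ((7.45)·(0.0148)) = 1350
Q_p = 1350 > K_p = 526, so the reverse reaction proceeds.

in the reverse direction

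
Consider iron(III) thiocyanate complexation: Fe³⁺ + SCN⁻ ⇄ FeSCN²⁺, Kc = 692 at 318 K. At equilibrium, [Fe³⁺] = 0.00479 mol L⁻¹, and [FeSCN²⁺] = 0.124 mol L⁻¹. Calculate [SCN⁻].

At equilibrium, Kc = [FeSCN²⁺] / ([Fe³⁺]·[SCN⁻]) = 692.
(0.124) / ((0.00479)·([SCN⁻])) = 692
[SCN⁻] = 0.0374 mol L⁻¹

[SCN⁻] = 0.0374 mol L⁻¹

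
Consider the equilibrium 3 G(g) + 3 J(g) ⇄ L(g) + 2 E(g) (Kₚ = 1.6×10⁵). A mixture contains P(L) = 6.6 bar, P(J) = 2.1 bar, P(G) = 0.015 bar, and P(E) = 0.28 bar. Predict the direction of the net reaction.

Qₚ = P(L)·P(E)² / (P(G)³·P(J)³) = (6.6)·(0.28)² / ((0.015)³·(2.1)³) = 17000
Qₚ = 17000 < Kₚ = 1.6×10⁵, so the forward reaction proceeds.

in the forward direction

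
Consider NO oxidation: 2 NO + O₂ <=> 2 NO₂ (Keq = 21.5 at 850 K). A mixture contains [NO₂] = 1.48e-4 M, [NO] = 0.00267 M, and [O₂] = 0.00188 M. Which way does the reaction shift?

Q = [NO₂]² / ([NO]²·[O₂]) = (1.48e-4)² / ((0.00267)²·(0.00188)) = 1.63
Q = 1.63 < Keq = 21.5, so the forward reaction proceeds.

in the forward direction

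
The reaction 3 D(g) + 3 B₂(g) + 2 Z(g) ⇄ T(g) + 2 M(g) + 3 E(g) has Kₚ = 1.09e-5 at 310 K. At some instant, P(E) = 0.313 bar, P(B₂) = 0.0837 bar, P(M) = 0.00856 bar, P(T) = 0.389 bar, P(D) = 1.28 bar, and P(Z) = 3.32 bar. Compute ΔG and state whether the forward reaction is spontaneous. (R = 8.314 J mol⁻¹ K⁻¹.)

ΔG = 4.58 kJ/mol; the forward reaction is non-spontaneous

Qₚ = P(T)·P(M)²·P(E)³ / (P(D)³·P(B₂)³·P(Z)²) = (0.389)·(0.00856)²·(0.313)³ / ((1.28)³·(0.0837)³·(3.32)²) = 6.45e-5
ΔG = RT ln(Qₚ/Kₚ) = (8.314 J mol⁻¹ K⁻¹)(310 K) × ln(6.45e-5/1.09e-5)
   = (2.577 kJ/mol)(1.778) = 4.58 kJ/mol
ΔG > 0, so the forward reaction is non-spontaneous (proceeds in reverse).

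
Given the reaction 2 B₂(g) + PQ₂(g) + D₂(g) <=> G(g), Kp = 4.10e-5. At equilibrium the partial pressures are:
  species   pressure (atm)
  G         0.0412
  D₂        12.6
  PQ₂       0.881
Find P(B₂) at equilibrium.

At equilibrium, Kp = P(G) / (P(B₂)²·P(PQ₂)·P(D₂)) = 4.10e-5.
(0.0412) / ((P(B₂))²·(0.881)·(12.6)) = 4.10e-5
P(B₂)² = 90.5 ⇒ P(B₂) = 9.51 atm

P(B₂) = 9.51 atm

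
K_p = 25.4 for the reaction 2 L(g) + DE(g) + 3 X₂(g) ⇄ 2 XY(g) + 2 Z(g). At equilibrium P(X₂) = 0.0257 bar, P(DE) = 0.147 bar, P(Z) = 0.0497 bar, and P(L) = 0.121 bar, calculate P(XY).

At equilibrium, K_p = P(XY)²·P(Z)² / (P(L)²·P(DE)·P(X₂)³) = 25.4.
(P(XY))²·(0.0497)² / ((0.121)²·(0.147)·(0.0257)³) = 25.4
P(XY)² = 3.76e-4 ⇒ P(XY) = 0.0194 bar

P(XY) = 0.0194 bar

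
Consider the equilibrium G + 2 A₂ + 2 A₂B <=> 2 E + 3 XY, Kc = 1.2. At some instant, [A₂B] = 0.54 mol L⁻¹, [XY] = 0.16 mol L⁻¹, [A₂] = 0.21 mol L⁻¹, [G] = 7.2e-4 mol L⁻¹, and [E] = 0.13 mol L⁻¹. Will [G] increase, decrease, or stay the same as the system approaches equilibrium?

increase

Qc = [E]²·[XY]³ / ([G]·[A₂]²·[A₂B]²) = (0.13)²·(0.16)³ / ((7.2e-4)·(0.21)²·(0.54)²) = 7.5
Qc = 7.5 > Kc = 1.2: net reverse reaction.
G is a reactant, so it increases.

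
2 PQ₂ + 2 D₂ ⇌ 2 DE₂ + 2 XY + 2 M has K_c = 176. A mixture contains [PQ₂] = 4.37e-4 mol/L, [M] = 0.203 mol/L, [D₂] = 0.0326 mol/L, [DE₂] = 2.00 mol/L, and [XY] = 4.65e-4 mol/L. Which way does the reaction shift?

Q_c = [DE₂]²·[XY]²·[M]² / ([PQ₂]²·[D₂]²) = (2.00)²·(4.65e-4)²·(0.203)² / ((4.37e-4)²·(0.0326)²) = 176
Q_c = 176 = K_c, so the system is already at equilibrium.

at equilibrium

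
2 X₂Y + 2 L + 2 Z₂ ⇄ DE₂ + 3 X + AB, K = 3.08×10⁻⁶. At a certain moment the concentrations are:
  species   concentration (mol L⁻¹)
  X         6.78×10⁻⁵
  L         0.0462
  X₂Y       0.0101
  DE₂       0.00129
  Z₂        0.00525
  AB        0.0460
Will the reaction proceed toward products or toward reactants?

no net change (already at equilibrium)

Q = [DE₂]·[X]³·[AB] / ([X₂Y]²·[L]²·[Z₂]²) = (0.00129)·(6.78×10⁻⁵)³·(0.0460) / ((0.0101)²·(0.0462)²·(0.00525)²) = 3.08×10⁻⁶
Q = 3.08×10⁻⁶ = K, so the system is already at equilibrium.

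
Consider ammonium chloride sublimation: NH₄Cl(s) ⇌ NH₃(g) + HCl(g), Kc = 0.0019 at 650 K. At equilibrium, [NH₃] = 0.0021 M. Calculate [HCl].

[HCl] = 0.90 M

(NH₄Cl is a pure solid — omitted from Kc.)
At equilibrium, Kc = [NH₃]·[HCl] = 0.0019.
(0.0021)·([HCl]) = 0.0019
[HCl] = 0.905 = 0.90 M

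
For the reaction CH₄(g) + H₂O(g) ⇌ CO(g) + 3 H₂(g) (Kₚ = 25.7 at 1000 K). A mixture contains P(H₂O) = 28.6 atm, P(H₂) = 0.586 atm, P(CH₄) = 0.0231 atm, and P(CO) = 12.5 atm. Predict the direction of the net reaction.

Qₚ = P(CO)·P(H₂)³ / (P(CH₄)·P(H₂O)) = (12.5)·(0.586)³ / ((0.0231)·(28.6)) = 3.81
Qₚ = 3.81 < Kₚ = 25.7, so the forward reaction proceeds.

toward products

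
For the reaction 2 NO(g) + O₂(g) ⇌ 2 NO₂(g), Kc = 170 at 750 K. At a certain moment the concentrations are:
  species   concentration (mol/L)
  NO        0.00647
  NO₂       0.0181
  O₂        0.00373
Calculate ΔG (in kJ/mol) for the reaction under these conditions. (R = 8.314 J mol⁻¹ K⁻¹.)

ΔG = 15.7 kJ/mol

Qc = [NO₂]² / ([NO]²·[O₂]) = (0.0181)² / ((0.00647)²·(0.00373)) = 2100
ΔG = RT ln(Qc/Kc) = (8.314 J mol⁻¹ K⁻¹)(750 K) × ln(2100/170)
   = (6.236 kJ/mol)(2.514) = 15.7 kJ/mol
ΔG > 0, so the forward reaction is non-spontaneous (proceeds in reverse).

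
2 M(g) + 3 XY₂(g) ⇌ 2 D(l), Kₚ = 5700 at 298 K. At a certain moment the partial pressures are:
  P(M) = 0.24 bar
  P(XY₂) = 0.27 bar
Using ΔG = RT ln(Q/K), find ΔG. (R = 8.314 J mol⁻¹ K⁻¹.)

(D is a pure liquid — omitted from Qₚ.)
Qₚ = 1 / (P(M)²·P(XY₂)³) = 1 / ((0.24)²·(0.27)³) = 882
ΔG = RT ln(Qₚ/Kₚ) = (8.314 J mol⁻¹ K⁻¹)(298 K) × ln(882/5700)
   = (2.478 kJ/mol)(-1.866) = -4.62 kJ/mol
ΔG < 0, so the forward reaction is spontaneous (proceeds forward).

ΔG = -4.62 kJ/mol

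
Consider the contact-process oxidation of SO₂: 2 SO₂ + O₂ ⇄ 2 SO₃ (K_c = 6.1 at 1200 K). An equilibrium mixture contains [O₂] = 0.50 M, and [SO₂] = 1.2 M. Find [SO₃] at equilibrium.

At equilibrium, K_c = [SO₃]² / ([SO₂]²·[O₂]) = 6.1.
([SO₃])² / ((1.2)²·(0.50)) = 6.1
[SO₃]² = 4.39 ⇒ [SO₃] = 2.1 M

[SO₃] = 2.1 M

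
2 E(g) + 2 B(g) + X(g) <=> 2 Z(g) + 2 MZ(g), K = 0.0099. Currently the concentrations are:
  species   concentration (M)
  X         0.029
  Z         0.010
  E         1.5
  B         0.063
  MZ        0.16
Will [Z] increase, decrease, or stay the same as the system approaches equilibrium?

stay the same

Q = [Z]²·[MZ]² / ([E]²·[B]²·[X]) = (0.010)²·(0.16)² / ((1.5)²·(0.063)²·(0.029)) = 0.0099
Q = 0.0099 = K; the system is at equilibrium.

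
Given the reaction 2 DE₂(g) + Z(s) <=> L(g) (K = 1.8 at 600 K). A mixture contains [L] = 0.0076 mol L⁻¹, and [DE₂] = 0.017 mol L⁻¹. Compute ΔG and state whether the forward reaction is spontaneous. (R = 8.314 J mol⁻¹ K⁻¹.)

(Z is a pure solid — omitted from Q.)
Q = [L] / [DE₂]² = (0.0076) / (0.017)² = 26.3
ΔG = RT ln(Q/K) = (8.314 J mol⁻¹ K⁻¹)(600 K) × ln(26.3/1.8)
   = (4.988 kJ/mol)(2.682) = 13.4 kJ/mol
ΔG > 0, so the forward reaction is non-spontaneous (proceeds in reverse).

ΔG = 13.4 kJ/mol; the forward reaction is non-spontaneous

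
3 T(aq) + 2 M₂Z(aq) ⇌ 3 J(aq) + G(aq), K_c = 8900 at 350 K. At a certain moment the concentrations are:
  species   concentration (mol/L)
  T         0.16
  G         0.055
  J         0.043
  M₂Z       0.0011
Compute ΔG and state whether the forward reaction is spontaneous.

ΔG = -6.73 kJ/mol; the forward reaction is spontaneous

Q_c = [J]³·[G] / ([T]³·[M₂Z]²) = (0.043)³·(0.055) / ((0.16)³·(0.0011)²) = 882
ΔG = RT ln(Q_c/K_c) = (8.314 J mol⁻¹ K⁻¹)(350 K) × ln(882/8900)
   = (2.910 kJ/mol)(-2.312) = -6.73 kJ/mol
ΔG < 0, so the forward reaction is spontaneous (proceeds forward).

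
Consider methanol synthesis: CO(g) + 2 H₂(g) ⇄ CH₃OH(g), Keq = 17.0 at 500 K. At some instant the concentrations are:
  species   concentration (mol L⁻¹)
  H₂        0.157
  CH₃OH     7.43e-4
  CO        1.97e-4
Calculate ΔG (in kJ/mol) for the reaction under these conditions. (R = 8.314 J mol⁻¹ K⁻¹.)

Q = [CH₃OH] / ([CO]·[H₂]²) = (7.43e-4) / ((1.97e-4)·(0.157)²) = 153
ΔG = RT ln(Q/Keq) = (8.314 J mol⁻¹ K⁻¹)(500 K) × ln(153/17.0)
   = (4.157 kJ/mol)(2.197) = 9.13 kJ/mol
ΔG > 0, so the forward reaction is non-spontaneous (proceeds in reverse).

ΔG = 9.13 kJ/mol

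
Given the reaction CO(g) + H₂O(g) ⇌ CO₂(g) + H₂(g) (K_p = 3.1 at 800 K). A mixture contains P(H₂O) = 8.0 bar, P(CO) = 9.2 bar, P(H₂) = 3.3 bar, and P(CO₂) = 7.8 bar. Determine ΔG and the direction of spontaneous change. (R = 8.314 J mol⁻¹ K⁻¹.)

ΔG = -14.5 kJ/mol; the forward reaction is spontaneous

Q_p = P(CO₂)·P(H₂) / (P(CO)·P(H₂O)) = (7.8)·(3.3) / ((9.2)·(8.0)) = 0.350
ΔG = RT ln(Q_p/K_p) = (8.314 J mol⁻¹ K⁻¹)(800 K) × ln(0.350/3.1)
   = (6.651 kJ/mol)(-2.181) = -14.5 kJ/mol
ΔG < 0, so the forward reaction is spontaneous (proceeds forward).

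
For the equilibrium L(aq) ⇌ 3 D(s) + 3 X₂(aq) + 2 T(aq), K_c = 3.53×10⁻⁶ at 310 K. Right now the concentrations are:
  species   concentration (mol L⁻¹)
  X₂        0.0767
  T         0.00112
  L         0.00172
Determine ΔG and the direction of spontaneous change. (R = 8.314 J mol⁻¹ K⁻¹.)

(D is a pure solid — omitted from Q_c.)
Q_c = [X₂]³·[T]² / [L] = (0.0767)³·(0.00112)² / (0.00172) = 3.29×10⁻⁷
ΔG = RT ln(Q_c/K_c) = (8.314 J mol⁻¹ K⁻¹)(310 K) × ln(3.29×10⁻⁷/3.53×10⁻⁶)
   = (2.577 kJ/mol)(-2.373) = -6.12 kJ/mol
ΔG < 0, so the forward reaction is spontaneous (proceeds forward).

ΔG = -6.12 kJ/mol; the forward reaction is spontaneous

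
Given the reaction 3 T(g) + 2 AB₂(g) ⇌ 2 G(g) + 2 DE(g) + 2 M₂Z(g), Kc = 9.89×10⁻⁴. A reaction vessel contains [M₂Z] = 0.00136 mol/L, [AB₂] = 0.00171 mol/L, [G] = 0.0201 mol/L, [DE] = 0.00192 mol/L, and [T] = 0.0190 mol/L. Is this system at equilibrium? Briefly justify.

no; Q < K, reaction proceeds forward

Qc = [G]²·[DE]²·[M₂Z]² / ([T]³·[AB₂]²) = (0.0201)²·(0.00192)²·(0.00136)² / ((0.0190)³·(0.00171)²) = 1.37×10⁻⁴
Qc = 1.37×10⁻⁴ < Kc = 9.89×10⁻⁴: net forward reaction.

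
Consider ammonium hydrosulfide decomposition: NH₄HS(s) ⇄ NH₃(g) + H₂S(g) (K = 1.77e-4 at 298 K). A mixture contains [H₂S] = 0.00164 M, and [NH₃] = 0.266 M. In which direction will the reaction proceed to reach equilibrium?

toward reactants

(NH₄HS is a pure solid — omitted from Q.)
Q = [NH₃]·[H₂S] = (0.266)·(0.00164) = 4.36e-4
Q = 4.36e-4 > K = 1.77e-4, so the reverse reaction proceeds.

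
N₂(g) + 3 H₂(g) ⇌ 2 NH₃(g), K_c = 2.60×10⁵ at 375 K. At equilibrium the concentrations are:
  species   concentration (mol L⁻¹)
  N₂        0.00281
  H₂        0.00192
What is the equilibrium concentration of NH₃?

[NH₃] = 0.00227 mol L⁻¹

At equilibrium, K_c = [NH₃]² / ([N₂]·[H₂]³) = 2.60×10⁵.
([NH₃])² / ((0.00281)·(0.00192)³) = 2.60×10⁵
[NH₃]² = 5.17×10⁻⁶ ⇒ [NH₃] = 0.00227 mol L⁻¹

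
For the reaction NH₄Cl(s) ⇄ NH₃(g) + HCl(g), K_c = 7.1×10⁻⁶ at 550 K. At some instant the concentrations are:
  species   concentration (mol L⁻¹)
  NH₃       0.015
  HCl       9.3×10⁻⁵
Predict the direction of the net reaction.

(NH₄Cl is a pure solid — omitted from Q_c.)
Q_c = [NH₃]·[HCl] = (0.015)·(9.3×10⁻⁵) = 1.4×10⁻⁶
Q_c = 1.4×10⁻⁶ < K_c = 7.1×10⁻⁶, so the forward reaction proceeds.

forward (toward products)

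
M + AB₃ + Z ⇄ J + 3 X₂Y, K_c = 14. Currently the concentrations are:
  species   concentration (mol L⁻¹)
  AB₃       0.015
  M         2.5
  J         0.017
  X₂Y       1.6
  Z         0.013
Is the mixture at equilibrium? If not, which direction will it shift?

no; Q > K, reaction proceeds in reverse

Q_c = [J]·[X₂Y]³ / ([M]·[AB₃]·[Z]) = (0.017)·(1.6)³ / ((2.5)·(0.015)·(0.013)) = 140
Q_c = 140 > K_c = 14: net reverse reaction.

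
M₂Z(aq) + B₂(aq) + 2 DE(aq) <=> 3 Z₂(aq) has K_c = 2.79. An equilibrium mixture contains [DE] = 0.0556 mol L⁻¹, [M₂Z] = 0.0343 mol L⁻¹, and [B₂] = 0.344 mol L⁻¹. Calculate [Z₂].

[Z₂] = 0.0467 mol L⁻¹

At equilibrium, K_c = [Z₂]³ / ([M₂Z]·[B₂]·[DE]²) = 2.79.
([Z₂])³ / ((0.0343)·(0.344)·(0.0556)²) = 2.79
[Z₂]³ = 1.02e-4 ⇒ [Z₂] = 0.0467 mol L⁻¹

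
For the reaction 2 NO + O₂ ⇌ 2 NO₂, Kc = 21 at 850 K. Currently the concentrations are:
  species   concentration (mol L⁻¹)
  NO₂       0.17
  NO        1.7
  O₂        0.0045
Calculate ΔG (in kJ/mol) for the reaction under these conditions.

ΔG = -15.9 kJ/mol

Qc = [NO₂]² / ([NO]²·[O₂]) = (0.17)² / ((1.7)²·(0.0045)) = 2.22
ΔG = RT ln(Qc/Kc) = (8.314 J mol⁻¹ K⁻¹)(850 K) × ln(2.22/21)
   = (7.067 kJ/mol)(-2.247) = -15.9 kJ/mol
ΔG < 0, so the forward reaction is spontaneous (proceeds forward).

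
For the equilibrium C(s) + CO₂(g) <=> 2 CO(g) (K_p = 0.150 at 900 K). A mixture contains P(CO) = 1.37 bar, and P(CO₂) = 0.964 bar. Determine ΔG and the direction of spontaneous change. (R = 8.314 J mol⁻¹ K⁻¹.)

ΔG = 19.2 kJ/mol; the forward reaction is non-spontaneous

(C is a pure solid — omitted from Q_p.)
Q_p = P(CO)² / P(CO₂) = (1.37)² / (0.964) = 1.95
ΔG = RT ln(Q_p/K_p) = (8.314 J mol⁻¹ K⁻¹)(900 K) × ln(1.95/0.150)
   = (7.483 kJ/mol)(2.565) = 19.2 kJ/mol
ΔG > 0, so the forward reaction is non-spontaneous (proceeds in reverse).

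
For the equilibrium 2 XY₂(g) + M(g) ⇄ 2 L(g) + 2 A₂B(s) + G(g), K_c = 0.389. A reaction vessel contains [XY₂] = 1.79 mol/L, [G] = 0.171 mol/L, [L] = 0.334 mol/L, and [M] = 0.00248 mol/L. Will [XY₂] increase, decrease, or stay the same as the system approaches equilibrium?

increase

(A₂B is a pure solid — omitted from Q_c.)
Q_c = [L]²·[G] / ([XY₂]²·[M]) = (0.334)²·(0.171) / ((1.79)²·(0.00248)) = 2.40
Q_c = 2.40 > K_c = 0.389: net reverse reaction.
XY₂ is a reactant, so it increases.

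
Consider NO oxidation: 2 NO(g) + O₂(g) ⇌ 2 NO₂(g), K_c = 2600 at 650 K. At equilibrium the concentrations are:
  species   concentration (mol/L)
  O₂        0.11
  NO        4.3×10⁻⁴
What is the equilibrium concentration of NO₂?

[NO₂] = 0.0073 mol/L

At equilibrium, K_c = [NO₂]² / ([NO]²·[O₂]) = 2600.
([NO₂])² / ((4.3×10⁻⁴)²·(0.11)) = 2600
[NO₂]² = 5.29×10⁻⁵ ⇒ [NO₂] = 0.0073 mol/L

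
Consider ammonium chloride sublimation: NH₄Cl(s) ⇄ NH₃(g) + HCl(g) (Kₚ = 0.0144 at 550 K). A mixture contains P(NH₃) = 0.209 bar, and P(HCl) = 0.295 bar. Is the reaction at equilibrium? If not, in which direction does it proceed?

toward reactants

(NH₄Cl is a pure solid — omitted from Qₚ.)
Qₚ = P(NH₃)·P(HCl) = (0.209)·(0.295) = 0.0617
Qₚ = 0.0617 > Kₚ = 0.0144, so the reverse reaction proceeds.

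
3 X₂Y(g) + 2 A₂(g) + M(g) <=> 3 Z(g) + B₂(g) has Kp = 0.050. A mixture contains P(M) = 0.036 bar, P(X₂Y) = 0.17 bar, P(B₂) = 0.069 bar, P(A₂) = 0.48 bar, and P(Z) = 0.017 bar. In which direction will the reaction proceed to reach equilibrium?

Qp = P(Z)³·P(B₂) / (P(X₂Y)³·P(A₂)²·P(M)) = (0.017)³·(0.069) / ((0.17)³·(0.48)²·(0.036)) = 0.0083
Qp = 0.0083 < Kp = 0.050, so the forward reaction proceeds.

toward products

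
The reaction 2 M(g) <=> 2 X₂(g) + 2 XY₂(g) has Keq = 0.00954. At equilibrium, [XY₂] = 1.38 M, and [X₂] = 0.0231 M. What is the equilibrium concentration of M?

At equilibrium, Keq = [X₂]²·[XY₂]² / [M]² = 0.00954.
(0.0231)²·(1.38)² / ([M])² = 0.00954
[M]² = 0.107 ⇒ [M] = 0.326 M

[M] = 0.326 M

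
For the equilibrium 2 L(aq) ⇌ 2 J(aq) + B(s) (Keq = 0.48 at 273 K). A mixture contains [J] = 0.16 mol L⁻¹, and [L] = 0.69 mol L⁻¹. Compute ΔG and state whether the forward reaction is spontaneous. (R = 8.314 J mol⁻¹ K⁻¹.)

(B is a pure solid — omitted from Q.)
Q = [J]² / [L]² = (0.16)² / (0.69)² = 0.0538
ΔG = RT ln(Q/Keq) = (8.314 J mol⁻¹ K⁻¹)(273 K) × ln(0.0538/0.48)
   = (2.270 kJ/mol)(-2.189) = -4.97 kJ/mol
ΔG < 0, so the forward reaction is spontaneous (proceeds forward).

ΔG = -4.97 kJ/mol; the forward reaction is spontaneous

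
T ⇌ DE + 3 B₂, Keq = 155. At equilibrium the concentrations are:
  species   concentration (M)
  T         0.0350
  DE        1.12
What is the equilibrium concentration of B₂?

[B₂] = 1.69 M

At equilibrium, Keq = [DE]·[B₂]³ / [T] = 155.
(1.12)·([B₂])³ / (0.0350) = 155
[B₂]³ = 4.84 ⇒ [B₂] = 1.69 M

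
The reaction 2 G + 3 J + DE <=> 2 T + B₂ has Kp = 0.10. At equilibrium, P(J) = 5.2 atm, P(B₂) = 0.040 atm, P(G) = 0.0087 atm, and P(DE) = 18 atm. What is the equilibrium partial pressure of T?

At equilibrium, Kp = P(T)²·P(B₂) / (P(G)²·P(J)³·P(DE)) = 0.10.
(P(T))²·(0.040) / ((0.0087)²·(5.2)³·(18)) = 0.10
P(T)² = 0.479 ⇒ P(T) = 0.69 atm

P(T) = 0.69 atm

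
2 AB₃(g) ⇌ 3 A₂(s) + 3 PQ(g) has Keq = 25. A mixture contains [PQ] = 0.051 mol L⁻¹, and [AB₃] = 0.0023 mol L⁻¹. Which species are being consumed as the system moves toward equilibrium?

none (at equilibrium)

(A₂ is a pure solid — omitted from Q.)
Q = [PQ]³ / [AB₃]² = (0.051)³ / (0.0023)² = 25
Q = 25 = Keq; the system is at equilibrium.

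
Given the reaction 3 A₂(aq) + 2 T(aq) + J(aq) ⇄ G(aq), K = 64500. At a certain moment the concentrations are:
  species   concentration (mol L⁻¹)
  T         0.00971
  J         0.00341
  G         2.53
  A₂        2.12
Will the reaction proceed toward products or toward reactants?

in the reverse direction

Q = [G] / ([A₂]³·[T]²·[J]) = (2.53) / ((2.12)³·(0.00971)²·(0.00341)) = 8.26×10⁵
Q = 8.26×10⁵ > K = 64500, so the reverse reaction proceeds.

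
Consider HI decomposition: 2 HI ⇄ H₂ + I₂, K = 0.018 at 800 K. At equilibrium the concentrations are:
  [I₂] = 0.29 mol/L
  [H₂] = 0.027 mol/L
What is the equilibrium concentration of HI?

[HI] = 0.66 mol/L

At equilibrium, K = [H₂]·[I₂] / [HI]² = 0.018.
(0.027)·(0.29) / ([HI])² = 0.018
[HI]² = 0.435 ⇒ [HI] = 0.66 mol/L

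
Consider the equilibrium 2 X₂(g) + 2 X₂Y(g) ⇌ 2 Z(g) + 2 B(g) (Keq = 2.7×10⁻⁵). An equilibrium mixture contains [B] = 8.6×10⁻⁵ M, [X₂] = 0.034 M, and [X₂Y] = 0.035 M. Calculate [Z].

[Z] = 0.072 M

At equilibrium, Keq = [Z]²·[B]² / ([X₂]²·[X₂Y]²) = 2.7×10⁻⁵.
([Z])²·(8.6×10⁻⁵)² / ((0.034)²·(0.035)²) = 2.7×10⁻⁵
[Z]² = 0.00517 ⇒ [Z] = 0.072 M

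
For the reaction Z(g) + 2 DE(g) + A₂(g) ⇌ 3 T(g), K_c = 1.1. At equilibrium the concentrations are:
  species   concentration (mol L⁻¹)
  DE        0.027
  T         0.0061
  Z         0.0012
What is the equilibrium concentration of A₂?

At equilibrium, K_c = [T]³ / ([Z]·[DE]²·[A₂]) = 1.1.
(0.0061)³ / ((0.0012)·(0.027)²·([A₂])) = 1.1
[A₂] = 0.236 = 0.24 mol L⁻¹

[A₂] = 0.24 mol L⁻¹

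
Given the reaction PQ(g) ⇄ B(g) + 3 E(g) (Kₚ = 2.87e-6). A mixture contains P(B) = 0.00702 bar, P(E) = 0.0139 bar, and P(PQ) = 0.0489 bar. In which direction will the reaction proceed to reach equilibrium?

Qₚ = P(B)·P(E)³ / P(PQ) = (0.00702)·(0.0139)³ / (0.0489) = 3.86e-7
Qₚ = 3.86e-7 < Kₚ = 2.87e-6, so the forward reaction proceeds.

in the forward direction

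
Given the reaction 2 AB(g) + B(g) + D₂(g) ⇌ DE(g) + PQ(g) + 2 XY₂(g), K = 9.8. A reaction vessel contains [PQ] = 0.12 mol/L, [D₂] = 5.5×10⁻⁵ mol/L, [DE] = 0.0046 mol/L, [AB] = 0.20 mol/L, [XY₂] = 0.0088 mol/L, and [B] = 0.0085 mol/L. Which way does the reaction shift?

in the forward direction

Q = [DE]·[PQ]·[XY₂]² / ([AB]²·[B]·[D₂]) = (0.0046)·(0.12)·(0.0088)² / ((0.20)²·(0.0085)·(5.5×10⁻⁵)) = 2.3
Q = 2.3 < K = 9.8, so the forward reaction proceeds.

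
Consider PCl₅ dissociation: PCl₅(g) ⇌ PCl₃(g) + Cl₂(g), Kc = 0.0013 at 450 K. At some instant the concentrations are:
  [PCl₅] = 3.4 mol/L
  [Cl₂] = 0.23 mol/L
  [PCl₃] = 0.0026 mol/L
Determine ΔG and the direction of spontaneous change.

ΔG = -7.48 kJ/mol; the forward reaction is spontaneous

Qc = [PCl₃]·[Cl₂] / [PCl₅] = (0.0026)·(0.23) / (3.4) = 1.76×10⁻⁴
ΔG = RT ln(Qc/Kc) = (8.314 J mol⁻¹ K⁻¹)(450 K) × ln(1.76×10⁻⁴/0.0013)
   = (3.741 kJ/mol)(-2.000) = -7.48 kJ/mol
ΔG < 0, so the forward reaction is spontaneous (proceeds forward).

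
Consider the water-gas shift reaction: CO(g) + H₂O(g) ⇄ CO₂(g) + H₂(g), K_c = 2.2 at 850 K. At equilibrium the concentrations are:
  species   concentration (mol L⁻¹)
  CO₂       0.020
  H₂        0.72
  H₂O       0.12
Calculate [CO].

[CO] = 0.055 mol L⁻¹

At equilibrium, K_c = [CO₂]·[H₂] / ([CO]·[H₂O]) = 2.2.
(0.020)·(0.72) / (([CO])·(0.12)) = 2.2
[CO] = 0.0545 = 0.055 mol L⁻¹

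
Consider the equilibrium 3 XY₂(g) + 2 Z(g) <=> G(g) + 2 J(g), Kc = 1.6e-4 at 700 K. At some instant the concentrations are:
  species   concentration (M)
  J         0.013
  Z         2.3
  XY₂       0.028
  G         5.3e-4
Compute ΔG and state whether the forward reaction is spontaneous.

Qc = [G]·[J]² / ([XY₂]³·[Z]²) = (5.3e-4)·(0.013)² / ((0.028)³·(2.3)²) = 7.71e-4
ΔG = RT ln(Qc/Kc) = (8.314 J mol⁻¹ K⁻¹)(700 K) × ln(7.71e-4/1.6e-4)
   = (5.820 kJ/mol)(1.573) = 9.15 kJ/mol
ΔG > 0, so the forward reaction is non-spontaneous (proceeds in reverse).

ΔG = 9.15 kJ/mol; the forward reaction is non-spontaneous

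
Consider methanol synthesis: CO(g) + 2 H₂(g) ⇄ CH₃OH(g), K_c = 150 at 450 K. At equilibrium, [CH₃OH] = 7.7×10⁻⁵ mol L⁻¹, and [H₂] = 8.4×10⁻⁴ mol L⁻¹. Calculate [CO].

[CO] = 0.73 mol L⁻¹

At equilibrium, K_c = [CH₃OH] / ([CO]·[H₂]²) = 150.
(7.7×10⁻⁵) / (([CO])·(8.4×10⁻⁴)²) = 150
[CO] = 0.728 = 0.73 mol L⁻¹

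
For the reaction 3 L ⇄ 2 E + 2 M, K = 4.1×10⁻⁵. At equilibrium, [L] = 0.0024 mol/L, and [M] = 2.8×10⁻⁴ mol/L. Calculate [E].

[E] = 0.0027 mol/L

At equilibrium, K = [E]²·[M]² / [L]³ = 4.1×10⁻⁵.
([E])²·(2.8×10⁻⁴)² / (0.0024)³ = 4.1×10⁻⁵
[E]² = 7.23×10⁻⁶ ⇒ [E] = 0.0027 mol/L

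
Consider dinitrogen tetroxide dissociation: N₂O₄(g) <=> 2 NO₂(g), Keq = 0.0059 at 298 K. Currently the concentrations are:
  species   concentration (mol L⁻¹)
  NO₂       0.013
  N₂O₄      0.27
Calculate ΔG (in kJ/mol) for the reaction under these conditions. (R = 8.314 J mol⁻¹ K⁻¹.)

Q = [NO₂]² / [N₂O₄] = (0.013)² / (0.27) = 6.26×10⁻⁴
ΔG = RT ln(Q/Keq) = (8.314 J mol⁻¹ K⁻¹)(298 K) × ln(6.26×10⁻⁴/0.0059)
   = (2.478 kJ/mol)(-2.243) = -5.56 kJ/mol
ΔG < 0, so the forward reaction is spontaneous (proceeds forward).

ΔG = -5.56 kJ/mol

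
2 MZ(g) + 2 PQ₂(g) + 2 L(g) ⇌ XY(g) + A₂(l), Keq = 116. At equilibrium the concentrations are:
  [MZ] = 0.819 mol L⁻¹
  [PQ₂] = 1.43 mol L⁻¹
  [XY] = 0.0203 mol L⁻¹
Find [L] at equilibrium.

(A₂ is a pure liquid — omitted from Keq.)
At equilibrium, Keq = [XY] / ([MZ]²·[PQ₂]²·[L]²) = 116.
(0.0203) / ((0.819)²·(1.43)²·([L])²) = 116
[L]² = 1.28e-4 ⇒ [L] = 0.0113 mol L⁻¹

[L] = 0.0113 mol L⁻¹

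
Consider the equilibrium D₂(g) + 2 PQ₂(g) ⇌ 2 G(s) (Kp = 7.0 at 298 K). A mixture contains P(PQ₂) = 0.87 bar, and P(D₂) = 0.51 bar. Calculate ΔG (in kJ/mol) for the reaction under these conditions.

(G is a pure solid — omitted from Qp.)
Qp = 1 / (P(D₂)·P(PQ₂)²) = 1 / ((0.51)·(0.87)²) = 2.59
ΔG = RT ln(Qp/Kp) = (8.314 J mol⁻¹ K⁻¹)(298 K) × ln(2.59/7.0)
   = (2.478 kJ/mol)(-0.9943) = -2.46 kJ/mol
ΔG < 0, so the forward reaction is spontaneous (proceeds forward).

ΔG = -2.46 kJ/mol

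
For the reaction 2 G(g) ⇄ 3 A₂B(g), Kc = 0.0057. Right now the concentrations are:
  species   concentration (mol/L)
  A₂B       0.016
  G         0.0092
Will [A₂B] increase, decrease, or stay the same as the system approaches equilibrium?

Qc = [A₂B]³ / [G]² = (0.016)³ / (0.0092)² = 0.048
Qc = 0.048 > Kc = 0.0057: net reverse reaction.
A₂B is a product, so it decreases.

decrease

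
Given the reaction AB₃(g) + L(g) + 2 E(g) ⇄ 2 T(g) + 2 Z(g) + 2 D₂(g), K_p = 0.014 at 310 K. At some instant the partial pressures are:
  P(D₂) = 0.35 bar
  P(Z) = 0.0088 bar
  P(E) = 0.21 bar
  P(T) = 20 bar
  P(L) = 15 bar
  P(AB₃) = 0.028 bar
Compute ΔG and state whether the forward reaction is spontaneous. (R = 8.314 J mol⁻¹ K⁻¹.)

Q_p = P(T)²·P(Z)²·P(D₂)² / (P(AB₃)·P(L)·P(E)²) = (20)²·(0.0088)²·(0.35)² / ((0.028)·(15)·(0.21)²) = 0.205
ΔG = RT ln(Q_p/K_p) = (8.314 J mol⁻¹ K⁻¹)(310 K) × ln(0.205/0.014)
   = (2.577 kJ/mol)(2.684) = 6.92 kJ/mol
ΔG > 0, so the forward reaction is non-spontaneous (proceeds in reverse).

ΔG = 6.92 kJ/mol; the forward reaction is non-spontaneous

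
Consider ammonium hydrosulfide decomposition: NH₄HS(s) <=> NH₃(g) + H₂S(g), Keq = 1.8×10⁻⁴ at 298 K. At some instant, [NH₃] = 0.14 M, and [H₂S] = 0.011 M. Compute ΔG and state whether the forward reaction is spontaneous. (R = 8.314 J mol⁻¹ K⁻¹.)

(NH₄HS is a pure solid — omitted from Q.)
Q = [NH₃]·[H₂S] = (0.14)·(0.011) = 0.00154
ΔG = RT ln(Q/Keq) = (8.314 J mol⁻¹ K⁻¹)(298 K) × ln(0.00154/1.8×10⁻⁴)
   = (2.478 kJ/mol)(2.147) = 5.32 kJ/mol
ΔG > 0, so the forward reaction is non-spontaneous (proceeds in reverse).

ΔG = 5.32 kJ/mol; the forward reaction is non-spontaneous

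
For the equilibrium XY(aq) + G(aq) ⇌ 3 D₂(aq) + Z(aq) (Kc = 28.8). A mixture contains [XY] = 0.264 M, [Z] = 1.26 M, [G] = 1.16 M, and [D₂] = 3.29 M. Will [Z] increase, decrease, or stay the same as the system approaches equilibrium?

Qc = [D₂]³·[Z] / ([XY]·[G]) = (3.29)³·(1.26) / ((0.264)·(1.16)) = 147
Qc = 147 > Kc = 28.8: net reverse reaction.
Z is a product, so it decreases.

decrease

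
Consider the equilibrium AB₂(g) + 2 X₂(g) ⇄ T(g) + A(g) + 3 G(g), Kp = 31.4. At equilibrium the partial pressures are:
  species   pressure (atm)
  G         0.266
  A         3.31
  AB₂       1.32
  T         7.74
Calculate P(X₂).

At equilibrium, Kp = P(T)·P(A)·P(G)³ / (P(AB₂)·P(X₂)²) = 31.4.
(7.74)·(3.31)·(0.266)³ / ((1.32)·(P(X₂))²) = 31.4
P(X₂)² = 0.0116 ⇒ P(X₂) = 0.108 atm

P(X₂) = 0.108 atm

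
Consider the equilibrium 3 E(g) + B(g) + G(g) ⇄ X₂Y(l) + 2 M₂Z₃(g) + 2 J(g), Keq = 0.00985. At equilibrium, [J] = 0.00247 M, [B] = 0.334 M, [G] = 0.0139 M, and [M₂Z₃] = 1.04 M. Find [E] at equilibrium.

(X₂Y is a pure liquid — omitted from Keq.)
At equilibrium, Keq = [M₂Z₃]²·[J]² / ([E]³·[B]·[G]) = 0.00985.
(1.04)²·(0.00247)² / (([E])³·(0.334)·(0.0139)) = 0.00985
[E]³ = 0.144 ⇒ [E] = 0.525 M

[E] = 0.525 M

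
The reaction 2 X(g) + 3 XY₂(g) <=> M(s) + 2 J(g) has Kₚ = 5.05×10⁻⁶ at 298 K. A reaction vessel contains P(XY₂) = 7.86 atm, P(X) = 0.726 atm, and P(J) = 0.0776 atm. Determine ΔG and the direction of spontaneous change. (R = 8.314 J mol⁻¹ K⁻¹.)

(M is a pure solid — omitted from Qₚ.)
Qₚ = P(J)² / (P(X)²·P(XY₂)³) = (0.0776)² / ((0.726)²·(7.86)³) = 2.35×10⁻⁵
ΔG = RT ln(Qₚ/Kₚ) = (8.314 J mol⁻¹ K⁻¹)(298 K) × ln(2.35×10⁻⁵/5.05×10⁻⁶)
   = (2.478 kJ/mol)(1.538) = 3.81 kJ/mol
ΔG > 0, so the forward reaction is non-spontaneous (proceeds in reverse).

ΔG = 3.81 kJ/mol; the forward reaction is non-spontaneous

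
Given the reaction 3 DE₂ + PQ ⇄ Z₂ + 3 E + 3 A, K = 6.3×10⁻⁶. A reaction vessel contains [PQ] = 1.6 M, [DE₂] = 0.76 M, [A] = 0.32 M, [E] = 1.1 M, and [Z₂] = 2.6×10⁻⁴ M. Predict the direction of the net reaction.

Q = [Z₂]·[E]³·[A]³ / ([DE₂]³·[PQ]) = (2.6×10⁻⁴)·(1.1)³·(0.32)³ / ((0.76)³·(1.6)) = 1.6×10⁻⁵
Q = 1.6×10⁻⁵ > K = 6.3×10⁻⁶, so the reverse reaction proceeds.

reverse (toward reactants)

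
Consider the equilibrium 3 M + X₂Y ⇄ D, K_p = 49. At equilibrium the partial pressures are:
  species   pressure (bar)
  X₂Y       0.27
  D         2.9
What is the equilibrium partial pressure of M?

P(M) = 0.60 bar

At equilibrium, K_p = P(D) / (P(M)³·P(X₂Y)) = 49.
(2.9) / ((P(M))³·(0.27)) = 49
P(M)³ = 0.219 ⇒ P(M) = 0.60 bar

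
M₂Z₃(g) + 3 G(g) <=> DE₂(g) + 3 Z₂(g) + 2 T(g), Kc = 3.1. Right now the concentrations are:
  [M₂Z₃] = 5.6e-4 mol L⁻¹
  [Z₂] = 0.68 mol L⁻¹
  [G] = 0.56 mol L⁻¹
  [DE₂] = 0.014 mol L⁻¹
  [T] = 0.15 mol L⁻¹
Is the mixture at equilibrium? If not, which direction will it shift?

Qc = [DE₂]·[Z₂]³·[T]² / ([M₂Z₃]·[G]³) = (0.014)·(0.68)³·(0.15)² / ((5.6e-4)·(0.56)³) = 1.0
Qc = 1.0 < Kc = 3.1: net forward reaction.

no; Q < K, reaction proceeds forward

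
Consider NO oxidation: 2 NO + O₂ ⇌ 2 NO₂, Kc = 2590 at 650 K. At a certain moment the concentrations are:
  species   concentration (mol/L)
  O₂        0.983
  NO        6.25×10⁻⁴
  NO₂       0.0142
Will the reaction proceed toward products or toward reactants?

Qc = [NO₂]² / ([NO]²·[O₂]) = (0.0142)² / ((6.25×10⁻⁴)²·(0.983)) = 525
Qc = 525 < Kc = 2590, so the forward reaction proceeds.

toward products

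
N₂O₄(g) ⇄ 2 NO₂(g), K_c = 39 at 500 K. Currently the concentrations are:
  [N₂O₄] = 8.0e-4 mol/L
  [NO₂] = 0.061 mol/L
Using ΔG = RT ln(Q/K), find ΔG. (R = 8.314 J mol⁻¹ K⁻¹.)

ΔG = -8.84 kJ/mol

Q_c = [NO₂]² / [N₂O₄] = (0.061)² / (8.0e-4) = 4.65
ΔG = RT ln(Q_c/K_c) = (8.314 J mol⁻¹ K⁻¹)(500 K) × ln(4.65/39)
   = (4.157 kJ/mol)(-2.127) = -8.84 kJ/mol
ΔG < 0, so the forward reaction is spontaneous (proceeds forward).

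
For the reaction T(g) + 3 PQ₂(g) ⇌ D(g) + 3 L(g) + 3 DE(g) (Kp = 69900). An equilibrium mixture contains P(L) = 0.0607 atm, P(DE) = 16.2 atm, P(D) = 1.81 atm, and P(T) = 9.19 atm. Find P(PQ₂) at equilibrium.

P(PQ₂) = 0.0139 atm

At equilibrium, Kp = P(D)·P(L)³·P(DE)³ / (P(T)·P(PQ₂)³) = 69900.
(1.81)·(0.0607)³·(16.2)³ / ((9.19)·(P(PQ₂))³) = 69900
P(PQ₂)³ = 2.68×10⁻⁶ ⇒ P(PQ₂) = 0.0139 atm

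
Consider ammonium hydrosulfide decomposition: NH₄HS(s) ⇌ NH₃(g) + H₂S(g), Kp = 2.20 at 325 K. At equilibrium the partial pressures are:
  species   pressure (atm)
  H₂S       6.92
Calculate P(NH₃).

(NH₄HS is a pure solid — omitted from Kp.)
At equilibrium, Kp = P(NH₃)·P(H₂S) = 2.20.
(P(NH₃))·(6.92) = 2.20
P(NH₃) = 0.318 atm

P(NH₃) = 0.318 atm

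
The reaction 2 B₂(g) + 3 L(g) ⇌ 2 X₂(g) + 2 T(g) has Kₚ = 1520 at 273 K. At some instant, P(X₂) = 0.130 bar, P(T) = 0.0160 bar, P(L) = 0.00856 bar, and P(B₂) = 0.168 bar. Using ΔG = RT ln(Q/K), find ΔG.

ΔG = -4.15 kJ/mol

Qₚ = P(X₂)²·P(T)² / (P(B₂)²·P(L)³) = (0.130)²·(0.0160)² / ((0.168)²·(0.00856)³) = 244
ΔG = RT ln(Qₚ/Kₚ) = (8.314 J mol⁻¹ K⁻¹)(273 K) × ln(244/1520)
   = (2.270 kJ/mol)(-1.829) = -4.15 kJ/mol
ΔG < 0, so the forward reaction is spontaneous (proceeds forward).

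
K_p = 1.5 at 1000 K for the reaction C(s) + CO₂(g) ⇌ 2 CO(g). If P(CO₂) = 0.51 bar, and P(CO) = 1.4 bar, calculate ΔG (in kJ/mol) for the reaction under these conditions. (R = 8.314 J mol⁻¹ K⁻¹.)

ΔG = 7.82 kJ/mol

(C is a pure solid — omitted from Q_p.)
Q_p = P(CO)² / P(CO₂) = (1.4)² / (0.51) = 3.84
ΔG = RT ln(Q_p/K_p) = (8.314 J mol⁻¹ K⁻¹)(1000 K) × ln(3.84/1.5)
   = (8.314 kJ/mol)(0.9400) = 7.82 kJ/mol
ΔG > 0, so the forward reaction is non-spontaneous (proceeds in reverse).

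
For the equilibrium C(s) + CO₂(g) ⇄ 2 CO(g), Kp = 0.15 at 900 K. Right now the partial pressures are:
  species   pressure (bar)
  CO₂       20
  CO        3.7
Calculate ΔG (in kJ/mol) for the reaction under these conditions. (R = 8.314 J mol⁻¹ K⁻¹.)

ΔG = 11.4 kJ/mol

(C is a pure solid — omitted from Qp.)
Qp = P(CO)² / P(CO₂) = (3.7)² / (20) = 0.685
ΔG = RT ln(Qp/Kp) = (8.314 J mol⁻¹ K⁻¹)(900 K) × ln(0.685/0.15)
   = (7.483 kJ/mol)(1.519) = 11.4 kJ/mol
ΔG > 0, so the forward reaction is non-spontaneous (proceeds in reverse).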